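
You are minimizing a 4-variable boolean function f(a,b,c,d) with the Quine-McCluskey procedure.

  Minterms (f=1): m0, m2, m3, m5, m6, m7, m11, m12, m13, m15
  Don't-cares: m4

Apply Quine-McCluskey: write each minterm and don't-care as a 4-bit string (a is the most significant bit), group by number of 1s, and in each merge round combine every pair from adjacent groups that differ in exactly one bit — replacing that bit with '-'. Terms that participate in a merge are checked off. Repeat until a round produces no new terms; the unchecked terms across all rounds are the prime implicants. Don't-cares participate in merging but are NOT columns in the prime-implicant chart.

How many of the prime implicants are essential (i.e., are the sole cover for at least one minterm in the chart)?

size-2^0 implicants → 0000(✓)  0010(✓)  0011(✓)  0100(✓)  0101(✓)  0110(✓)  0111(✓)  1011(✓)  1100(✓)  1101(✓)  1111(✓)
size-2^1 implicants → -011(✓)  -100(✓)  -101(✓)  -111(✓)  0-00(✓)  0-10(✓)  0-11(✓)  00-0(✓)  001-(✓)  01-0(✓)  01-1(✓)  010-(✓)  011-(✓)  1-11(✓)  11-1(✓)  110-(✓)
size-2^2 implicants → --11  -1-1  -10-  0--0  0-1-  01--
Unchecked terms (primes): --11, -1-1, -10-, 0--0, 0-1-, 01--
Minterm coverage:
  m0 ⊆ 0--0 [E]
  m2 ⊆ 0--0,0-1-
  m3 ⊆ --11,0-1-
  m5 ⊆ -1-1,-10-,01--
  m6 ⊆ 0--0,0-1-,01--
  m7 ⊆ --11,-1-1,0-1-,01--
  m11 ⊆ --11 [E]
  m12 ⊆ -10- [E]
  m13 ⊆ -1-1,-10-
  m15 ⊆ --11,-1-1
E = {--11, -10-, 0--0}

3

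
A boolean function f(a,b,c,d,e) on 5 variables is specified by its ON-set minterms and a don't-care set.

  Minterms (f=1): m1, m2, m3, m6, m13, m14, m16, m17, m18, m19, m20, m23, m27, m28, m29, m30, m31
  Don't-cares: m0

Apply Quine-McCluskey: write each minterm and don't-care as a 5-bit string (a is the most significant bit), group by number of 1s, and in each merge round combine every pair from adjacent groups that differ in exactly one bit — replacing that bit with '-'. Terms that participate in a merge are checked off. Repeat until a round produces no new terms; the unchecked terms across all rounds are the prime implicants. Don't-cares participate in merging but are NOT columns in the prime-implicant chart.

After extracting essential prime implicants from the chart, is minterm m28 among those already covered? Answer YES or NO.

NO

Round 0: 00000✓ 00001✓ 00010✓ 00011✓ 00110✓ 01101✓ 01110✓ 10000✓ 10001✓ 10010✓ 10011✓ 10100✓ 10111✓ 11011✓ 11100✓ 11101✓ 11110✓ 11111✓
Round 1: -0000✓ -0001✓ -0010✓ -0011✓ -1101 -1110 0-110 00-10 000-0✓ 000-1✓ 0000-✓ 0001-✓ 1-011✓ 1-100 1-111✓ 10-00 10-11✓ 100-0✓ 100-1✓ 1000-✓ 1001-✓ 11-11✓ 111-0✓ 111-1✓ 1110-✓ 1111-✓
Round 2: -00-0✓ -00-1✓ -000-✓ -001-✓ 000--✓ 1--11 100--✓ 111--
Round 3: -00--
PIs = {-00--, -1101, -1110, 0-110, 00-10, 1--11, 1-100, 10-00, 111--}
Coverage chart:
  m1: -00-- ←essential
  m2: -00--,00-10
  m3: -00-- ←essential
  m6: 0-110,00-10
  m13: -1101 ←essential
  m14: -1110,0-110
  m16: -00--,10-00
  m17: -00-- ←essential
  m18: -00-- ←essential
  m19: -00--,1--11
  m20: 1-100,10-00
  m23: 1--11 ←essential
  m27: 1--11 ←essential
  m28: 1-100,111--
  m29: -1101,111--
  m30: -1110,111--
  m31: 1--11,111--
Essential: -00--, -1101, 1--11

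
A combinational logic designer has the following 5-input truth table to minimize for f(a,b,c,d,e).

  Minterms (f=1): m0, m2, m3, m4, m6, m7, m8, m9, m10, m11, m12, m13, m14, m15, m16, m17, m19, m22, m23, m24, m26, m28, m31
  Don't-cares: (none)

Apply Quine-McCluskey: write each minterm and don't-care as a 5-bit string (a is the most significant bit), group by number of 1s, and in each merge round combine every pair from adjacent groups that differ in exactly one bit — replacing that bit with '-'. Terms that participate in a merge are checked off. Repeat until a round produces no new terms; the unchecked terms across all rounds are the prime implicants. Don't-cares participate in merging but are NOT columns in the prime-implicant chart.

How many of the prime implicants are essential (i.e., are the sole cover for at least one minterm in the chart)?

[col 0] 00000*, 00010*, 00011*, 00100*, 00110*, 00111*, 01000*, 01001*, 01010*, 01011*, 01100*, 01101*, 01110*, 01111*, 10000*, 10001*, 10011*, 10110*, 10111*, 11000*, 11010*, 11100*, 11111*
[col 1] -0000*, -0011*, -0110*, -0111*, -1000*, -1010*, -1100*, -1111*, 0-000*, 0-010*, 0-011*, 0-100*, 0-110*, 0-111*, 00-00*, 00-10*, 00-11*, 000-0*, 0001-*, 001-0*, 0011-*, 01-00*, 01-01*, 01-10*, 01-11*, 010-0*, 010-1*, 0100-*, 0101-*, 011-0*, 011-1*, 0110-*, 0111-*, 1-000*, 1-111*, 10-11*, 100-1, 1000-, 1011-*, 11-00*, 110-0*
[col 2] --000, --111, -0-11, -011-, -1-00, -10-0, 0--00*, 0--10*, 0--11*, 0-0-0*, 0-01-*, 0-1-0*, 0-11-*, 00--0*, 00-1-*, 01--0*, 01--1*, 01-0-*, 01-1-*, 010--*, 011--*
[col 3] 0---0, 0--1-, 01---
Prime implicants: --000, --111, -0-11, -011-, -1-00, -10-0, 0---0, 0--1-, 01---, 100-1, 1000-
PI chart (minterm → PIs covering it):
  0 | --000,0---0
  2 | 0---0,0--1-
  3 | -0-11,0--1-
  4 | 0---0  (sole → essential)
  6 | -011-,0---0,0--1-
  7 | --111,-0-11,-011-,0--1-
  8 | --000,-1-00,-10-0,0---0,01---
  9 | 01---  (sole → essential)
  10 | -10-0,0---0,0--1-,01---
  11 | 0--1-,01---
  12 | -1-00,0---0,01---
  13 | 01---  (sole → essential)
  14 | 0---0,0--1-,01---
  15 | --111,0--1-,01---
  16 | --000,1000-
  17 | 100-1,1000-
  19 | -0-11,100-1
  22 | -011-  (sole → essential)
  23 | --111,-0-11,-011-
  24 | --000,-1-00,-10-0
  26 | -10-0  (sole → essential)
  28 | -1-00  (sole → essential)
  31 | --111  (sole → essential)
Essential prime implicants: --111, -011-, -1-00, -10-0, 0---0, 01---

6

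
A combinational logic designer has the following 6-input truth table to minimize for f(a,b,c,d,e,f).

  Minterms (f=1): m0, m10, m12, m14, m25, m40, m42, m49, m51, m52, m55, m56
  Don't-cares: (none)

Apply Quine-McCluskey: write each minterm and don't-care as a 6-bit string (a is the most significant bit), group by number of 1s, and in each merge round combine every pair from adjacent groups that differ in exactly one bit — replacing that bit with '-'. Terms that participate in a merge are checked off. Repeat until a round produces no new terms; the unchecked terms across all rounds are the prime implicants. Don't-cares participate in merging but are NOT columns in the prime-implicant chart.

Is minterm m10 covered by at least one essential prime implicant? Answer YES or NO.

[col 0] 000000, 001010*, 001100*, 001110*, 011001, 101000*, 101010*, 110001*, 110011*, 110100, 110111*, 111000*
[col 1] -01010, 001-10, 0011-0, 1-1000, 1010-0, 110-11, 1100-1
Prime implicants: -01010, 000000, 001-10, 0011-0, 011001, 1-1000, 1010-0, 110-11, 1100-1, 110100
PI chart (minterm → PIs covering it):
  0 | 000000  (sole → essential)
  10 | -01010,001-10
  12 | 0011-0  (sole → essential)
  14 | 001-10,0011-0
  25 | 011001  (sole → essential)
  40 | 1-1000,1010-0
  42 | -01010,1010-0
  49 | 1100-1  (sole → essential)
  51 | 110-11,1100-1
  52 | 110100  (sole → essential)
  55 | 110-11  (sole → essential)
  56 | 1-1000  (sole → essential)
Essential prime implicants: 000000, 0011-0, 011001, 1-1000, 110-11, 1100-1, 110100

NO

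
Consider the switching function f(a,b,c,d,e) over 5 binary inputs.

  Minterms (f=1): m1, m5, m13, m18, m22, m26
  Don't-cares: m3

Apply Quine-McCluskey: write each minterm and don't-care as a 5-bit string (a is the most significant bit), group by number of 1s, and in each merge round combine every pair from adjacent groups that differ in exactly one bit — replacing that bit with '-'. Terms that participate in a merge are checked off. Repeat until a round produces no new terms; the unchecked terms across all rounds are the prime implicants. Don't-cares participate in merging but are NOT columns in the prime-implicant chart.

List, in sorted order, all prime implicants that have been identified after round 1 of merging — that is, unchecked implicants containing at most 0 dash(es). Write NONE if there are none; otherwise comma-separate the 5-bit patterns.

Round 0: 00001✓ 00011✓ 00101✓ 01101✓ 10010✓ 10110✓ 11010✓
Round 1: 0-101 00-01 000-1 1-010 10-10
PIs = {0-101, 00-01, 000-1, 1-010, 10-10}

NONE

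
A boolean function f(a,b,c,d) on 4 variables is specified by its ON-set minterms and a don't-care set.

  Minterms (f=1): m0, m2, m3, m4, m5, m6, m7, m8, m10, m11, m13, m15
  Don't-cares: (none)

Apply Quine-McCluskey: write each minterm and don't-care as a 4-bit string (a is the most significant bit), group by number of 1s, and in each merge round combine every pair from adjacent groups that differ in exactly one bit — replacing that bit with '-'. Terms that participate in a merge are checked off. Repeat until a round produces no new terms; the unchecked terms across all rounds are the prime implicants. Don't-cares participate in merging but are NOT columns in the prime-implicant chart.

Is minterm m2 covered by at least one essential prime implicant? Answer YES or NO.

size-2^0 implicants → 0000(✓)  0010(✓)  0011(✓)  0100(✓)  0101(✓)  0110(✓)  0111(✓)  1000(✓)  1010(✓)  1011(✓)  1101(✓)  1111(✓)
size-2^1 implicants → -000(✓)  -010(✓)  -011(✓)  -101(✓)  -111(✓)  0-00(✓)  0-10(✓)  0-11(✓)  00-0(✓)  001-(✓)  01-0(✓)  01-1(✓)  010-(✓)  011-(✓)  1-11(✓)  10-0(✓)  101-(✓)  11-1(✓)
size-2^2 implicants → --11  -0-0  -01-  -1-1  0--0  0-1-  01--
Unchecked terms (primes): --11, -0-0, -01-, -1-1, 0--0, 0-1-, 01--
Minterm coverage:
  m0 ⊆ -0-0,0--0
  m2 ⊆ -0-0,-01-,0--0,0-1-
  m3 ⊆ --11,-01-,0-1-
  m4 ⊆ 0--0,01--
  m5 ⊆ -1-1,01--
  m6 ⊆ 0--0,0-1-,01--
  m7 ⊆ --11,-1-1,0-1-,01--
  m8 ⊆ -0-0 [E]
  m10 ⊆ -0-0,-01-
  m11 ⊆ --11,-01-
  m13 ⊆ -1-1 [E]
  m15 ⊆ --11,-1-1
E = {-0-0, -1-1}

YES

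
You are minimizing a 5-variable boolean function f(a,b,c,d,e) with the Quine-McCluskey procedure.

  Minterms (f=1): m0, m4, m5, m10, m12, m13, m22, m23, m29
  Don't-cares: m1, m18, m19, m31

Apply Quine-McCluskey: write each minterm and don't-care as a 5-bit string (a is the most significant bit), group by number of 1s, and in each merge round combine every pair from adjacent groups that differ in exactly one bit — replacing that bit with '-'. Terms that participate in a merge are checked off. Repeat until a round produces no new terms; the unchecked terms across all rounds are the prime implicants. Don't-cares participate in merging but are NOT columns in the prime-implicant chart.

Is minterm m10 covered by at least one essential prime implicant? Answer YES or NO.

[col 0] 00000*, 00001*, 00100*, 00101*, 01010, 01100*, 01101*, 10010*, 10011*, 10110*, 10111*, 11101*, 11111*
[col 1] -1101, 0-100*, 0-101*, 00-00*, 00-01*, 0000-*, 0010-*, 0110-*, 1-111, 10-10*, 10-11*, 1001-*, 1011-*, 111-1
[col 2] 0-10-, 00-0-, 10-1-
Prime implicants: -1101, 0-10-, 00-0-, 01010, 1-111, 10-1-, 111-1
PI chart (minterm → PIs covering it):
  0 | 00-0-  (sole → essential)
  4 | 0-10-,00-0-
  5 | 0-10-,00-0-
  10 | 01010  (sole → essential)
  12 | 0-10-  (sole → essential)
  13 | -1101,0-10-
  22 | 10-1-  (sole → essential)
  23 | 1-111,10-1-
  29 | -1101,111-1
Essential prime implicants: 0-10-, 00-0-, 01010, 10-1-

YES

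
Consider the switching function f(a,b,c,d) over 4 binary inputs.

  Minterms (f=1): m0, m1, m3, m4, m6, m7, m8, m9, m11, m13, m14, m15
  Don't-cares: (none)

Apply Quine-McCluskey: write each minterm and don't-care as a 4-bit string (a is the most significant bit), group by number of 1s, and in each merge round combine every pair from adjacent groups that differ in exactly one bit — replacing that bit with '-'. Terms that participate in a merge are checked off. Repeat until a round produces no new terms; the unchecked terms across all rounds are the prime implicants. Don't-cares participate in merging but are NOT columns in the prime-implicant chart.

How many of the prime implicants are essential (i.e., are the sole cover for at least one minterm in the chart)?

Round 0: 0000✓ 0001✓ 0011✓ 0100✓ 0110✓ 0111✓ 1000✓ 1001✓ 1011✓ 1101✓ 1110✓ 1111✓
Round 1: -000✓ -001✓ -011✓ -110✓ -111✓ 0-00 0-11✓ 00-1✓ 000-✓ 01-0 011-✓ 1-01✓ 1-11✓ 10-1✓ 100-✓ 11-1✓ 111-✓
Round 2: --11 -0-1 -00- -11- 1--1
PIs = {--11, -0-1, -00-, -11-, 0-00, 01-0, 1--1}
Coverage chart:
  m0: -00-,0-00
  m1: -0-1,-00-
  m3: --11,-0-1
  m4: 0-00,01-0
  m6: -11-,01-0
  m7: --11,-11-
  m8: -00- ←essential
  m9: -0-1,-00-,1--1
  m11: --11,-0-1,1--1
  m13: 1--1 ←essential
  m14: -11- ←essential
  m15: --11,-11-,1--1
Essential: -00-, -11-, 1--1

3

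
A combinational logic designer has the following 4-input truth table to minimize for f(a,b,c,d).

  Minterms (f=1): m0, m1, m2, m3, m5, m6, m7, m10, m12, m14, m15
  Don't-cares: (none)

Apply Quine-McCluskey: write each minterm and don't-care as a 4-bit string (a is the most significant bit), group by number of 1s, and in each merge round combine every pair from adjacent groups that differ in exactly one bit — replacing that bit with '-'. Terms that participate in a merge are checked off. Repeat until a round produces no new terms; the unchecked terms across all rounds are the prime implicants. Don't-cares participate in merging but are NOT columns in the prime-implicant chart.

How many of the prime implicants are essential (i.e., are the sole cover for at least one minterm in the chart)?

5

[col 0] 0000*, 0001*, 0010*, 0011*, 0101*, 0110*, 0111*, 1010*, 1100*, 1110*, 1111*
[col 1] -010*, -110*, -111*, 0-01*, 0-10*, 0-11*, 00-0*, 00-1*, 000-*, 001-*, 01-1*, 011-*, 1-10*, 11-0, 111-*
[col 2] --10, -11-, 0--1, 0-1-, 00--
Prime implicants: --10, -11-, 0--1, 0-1-, 00--, 11-0
PI chart (minterm → PIs covering it):
  0 | 00--  (sole → essential)
  1 | 0--1,00--
  2 | --10,0-1-,00--
  3 | 0--1,0-1-,00--
  5 | 0--1  (sole → essential)
  6 | --10,-11-,0-1-
  7 | -11-,0--1,0-1-
  10 | --10  (sole → essential)
  12 | 11-0  (sole → essential)
  14 | --10,-11-,11-0
  15 | -11-  (sole → essential)
Essential prime implicants: --10, -11-, 0--1, 00--, 11-0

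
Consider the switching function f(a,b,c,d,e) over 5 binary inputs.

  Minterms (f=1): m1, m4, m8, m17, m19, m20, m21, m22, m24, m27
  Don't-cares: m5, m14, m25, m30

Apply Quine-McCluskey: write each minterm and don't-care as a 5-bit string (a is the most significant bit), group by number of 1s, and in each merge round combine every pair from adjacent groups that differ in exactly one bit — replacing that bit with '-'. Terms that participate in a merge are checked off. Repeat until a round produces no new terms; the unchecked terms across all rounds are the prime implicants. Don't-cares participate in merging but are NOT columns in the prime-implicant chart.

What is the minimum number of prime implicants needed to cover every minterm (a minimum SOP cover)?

5

size-2^0 implicants → 00001(✓)  00100(✓)  00101(✓)  01000(✓)  01110(✓)  10001(✓)  10011(✓)  10100(✓)  10101(✓)  10110(✓)  11000(✓)  11001(✓)  11011(✓)  11110(✓)
size-2^1 implicants → -0001(✓)  -0100(✓)  -0101(✓)  -1000  -1110  00-01(✓)  0010-(✓)  1-001(✓)  1-011(✓)  1-110  10-01(✓)  100-1(✓)  101-0  1010-(✓)  110-1(✓)  1100-
size-2^2 implicants → -0-01  -010-  1-0-1
Unchecked terms (primes): -0-01, -010-, -1000, -1110, 1-0-1, 1-110, 101-0, 1100-
Minterm coverage:
  m1 ⊆ -0-01 [E]
  m4 ⊆ -010- [E]
  m8 ⊆ -1000 [E]
  m17 ⊆ -0-01,1-0-1
  m19 ⊆ 1-0-1 [E]
  m20 ⊆ -010-,101-0
  m21 ⊆ -0-01,-010-
  m22 ⊆ 1-110,101-0
  m24 ⊆ -1000,1100-
  m27 ⊆ 1-0-1 [E]
E = {-0-01, -010-, -1000, 1-0-1}
Petrick residual → 1-110
Cover = b'd'e + b'cd' + bc'd'e' + ac'e + acde'  |cover|=5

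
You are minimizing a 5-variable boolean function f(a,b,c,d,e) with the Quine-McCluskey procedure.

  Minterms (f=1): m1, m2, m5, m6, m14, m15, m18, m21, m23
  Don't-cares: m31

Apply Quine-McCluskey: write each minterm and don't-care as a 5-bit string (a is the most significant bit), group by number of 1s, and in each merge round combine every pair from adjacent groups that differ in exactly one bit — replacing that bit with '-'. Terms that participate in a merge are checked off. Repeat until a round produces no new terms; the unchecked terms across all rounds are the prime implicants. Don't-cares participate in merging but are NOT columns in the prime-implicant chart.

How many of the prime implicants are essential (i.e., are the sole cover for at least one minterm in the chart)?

[col 0] 00001*, 00010*, 00101*, 00110*, 01110*, 01111*, 10010*, 10101*, 10111*, 11111*
[col 1] -0010, -0101, -1111, 0-110, 00-01, 00-10, 0111-, 1-111, 101-1
Prime implicants: -0010, -0101, -1111, 0-110, 00-01, 00-10, 0111-, 1-111, 101-1
PI chart (minterm → PIs covering it):
  1 | 00-01  (sole → essential)
  2 | -0010,00-10
  5 | -0101,00-01
  6 | 0-110,00-10
  14 | 0-110,0111-
  15 | -1111,0111-
  18 | -0010  (sole → essential)
  21 | -0101,101-1
  23 | 1-111,101-1
Essential prime implicants: -0010, 00-01

2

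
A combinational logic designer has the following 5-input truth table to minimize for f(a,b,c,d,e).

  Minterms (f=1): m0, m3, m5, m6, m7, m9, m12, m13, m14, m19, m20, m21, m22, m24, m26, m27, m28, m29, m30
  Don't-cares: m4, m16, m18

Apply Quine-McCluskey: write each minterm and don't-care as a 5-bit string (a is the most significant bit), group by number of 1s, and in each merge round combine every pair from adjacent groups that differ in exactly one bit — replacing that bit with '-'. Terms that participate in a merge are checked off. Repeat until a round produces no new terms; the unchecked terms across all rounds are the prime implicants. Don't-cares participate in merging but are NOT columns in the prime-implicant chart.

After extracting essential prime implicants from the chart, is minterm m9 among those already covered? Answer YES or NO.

YES

size-2^0 implicants → 00000(✓)  00011(✓)  00100(✓)  00101(✓)  00110(✓)  00111(✓)  01001(✓)  01100(✓)  01101(✓)  01110(✓)  10000(✓)  10010(✓)  10011(✓)  10100(✓)  10101(✓)  10110(✓)  11000(✓)  11010(✓)  11011(✓)  11100(✓)  11101(✓)  11110(✓)
size-2^1 implicants → -0000(✓)  -0011  -0100(✓)  -0101(✓)  -0110(✓)  -1100(✓)  -1101(✓)  -1110(✓)  0-100(✓)  0-101(✓)  0-110(✓)  00-00(✓)  00-11  001-0(✓)  001-1(✓)  0010-(✓)  0011-(✓)  01-01  011-0(✓)  0110-(✓)  1-000(✓)  1-010(✓)  1-011(✓)  1-100(✓)  1-101(✓)  1-110(✓)  10-00(✓)  10-10(✓)  100-0(✓)  1001-(✓)  101-0(✓)  1010-(✓)  11-00(✓)  11-10(✓)  110-0(✓)  1101-(✓)  111-0(✓)  1110-(✓)
size-2^2 implicants → --100(✓)  --101(✓)  --110(✓)  -0-00  -01-0(✓)  -010-(✓)  -11-0(✓)  -110-(✓)  0-1-0(✓)  0-10-(✓)  001--  1--00(✓)  1--10(✓)  1-0-0(✓)  1-01-  1-1-0(✓)  1-10-(✓)  10--0(✓)  11--0(✓)
size-2^3 implicants → --1-0  --10-  1---0
Unchecked terms (primes): --1-0, --10-, -0-00, -0011, 00-11, 001--, 01-01, 1---0, 1-01-
Minterm coverage:
  m0 ⊆ -0-00 [E]
  m3 ⊆ -0011,00-11
  m5 ⊆ --10-,001--
  m6 ⊆ --1-0,001--
  m7 ⊆ 00-11,001--
  m9 ⊆ 01-01 [E]
  m12 ⊆ --1-0,--10-
  m13 ⊆ --10-,01-01
  m14 ⊆ --1-0 [E]
  m19 ⊆ -0011,1-01-
  m20 ⊆ --1-0,--10-,-0-00,1---0
  m21 ⊆ --10- [E]
  m22 ⊆ --1-0,1---0
  m24 ⊆ 1---0 [E]
  m26 ⊆ 1---0,1-01-
  m27 ⊆ 1-01- [E]
  m28 ⊆ --1-0,--10-,1---0
  m29 ⊆ --10- [E]
  m30 ⊆ --1-0,1---0
E = {--1-0, --10-, -0-00, 01-01, 1---0, 1-01-}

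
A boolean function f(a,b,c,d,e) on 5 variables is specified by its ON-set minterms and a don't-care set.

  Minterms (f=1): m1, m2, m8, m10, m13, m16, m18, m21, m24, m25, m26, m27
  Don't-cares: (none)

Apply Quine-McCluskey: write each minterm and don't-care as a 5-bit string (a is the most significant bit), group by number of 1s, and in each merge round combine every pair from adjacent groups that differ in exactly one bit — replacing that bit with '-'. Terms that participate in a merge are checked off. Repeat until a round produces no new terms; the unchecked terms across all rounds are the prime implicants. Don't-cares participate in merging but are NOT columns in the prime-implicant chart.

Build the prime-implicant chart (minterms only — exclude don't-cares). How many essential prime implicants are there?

size-2^0 implicants → 00001  00010(✓)  01000(✓)  01010(✓)  01101  10000(✓)  10010(✓)  10101  11000(✓)  11001(✓)  11010(✓)  11011(✓)
size-2^1 implicants → -0010(✓)  -1000(✓)  -1010(✓)  0-010(✓)  010-0(✓)  1-000(✓)  1-010(✓)  100-0(✓)  110-0(✓)  110-1(✓)  1100-(✓)  1101-(✓)
size-2^2 implicants → --010  -10-0  1-0-0  110--
Unchecked terms (primes): --010, -10-0, 00001, 01101, 1-0-0, 10101, 110--
Minterm coverage:
  m1 ⊆ 00001 [E]
  m2 ⊆ --010 [E]
  m8 ⊆ -10-0 [E]
  m10 ⊆ --010,-10-0
  m13 ⊆ 01101 [E]
  m16 ⊆ 1-0-0 [E]
  m18 ⊆ --010,1-0-0
  m21 ⊆ 10101 [E]
  m24 ⊆ -10-0,1-0-0,110--
  m25 ⊆ 110-- [E]
  m26 ⊆ --010,-10-0,1-0-0,110--
  m27 ⊆ 110-- [E]
E = {--010, -10-0, 00001, 01101, 1-0-0, 10101, 110--}

7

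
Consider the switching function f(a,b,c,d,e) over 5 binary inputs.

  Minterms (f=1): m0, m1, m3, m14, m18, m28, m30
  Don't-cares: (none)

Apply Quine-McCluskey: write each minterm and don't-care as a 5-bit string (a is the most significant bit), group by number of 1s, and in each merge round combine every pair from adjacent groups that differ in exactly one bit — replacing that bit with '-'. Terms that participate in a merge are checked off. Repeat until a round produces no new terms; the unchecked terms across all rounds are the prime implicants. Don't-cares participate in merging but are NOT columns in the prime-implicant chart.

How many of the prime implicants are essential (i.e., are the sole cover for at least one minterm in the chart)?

size-2^0 implicants → 00000(✓)  00001(✓)  00011(✓)  01110(✓)  10010  11100(✓)  11110(✓)
size-2^1 implicants → -1110  000-1  0000-  111-0
Unchecked terms (primes): -1110, 000-1, 0000-, 10010, 111-0
Minterm coverage:
  m0 ⊆ 0000- [E]
  m1 ⊆ 000-1,0000-
  m3 ⊆ 000-1 [E]
  m14 ⊆ -1110 [E]
  m18 ⊆ 10010 [E]
  m28 ⊆ 111-0 [E]
  m30 ⊆ -1110,111-0
E = {-1110, 000-1, 0000-, 10010, 111-0}

5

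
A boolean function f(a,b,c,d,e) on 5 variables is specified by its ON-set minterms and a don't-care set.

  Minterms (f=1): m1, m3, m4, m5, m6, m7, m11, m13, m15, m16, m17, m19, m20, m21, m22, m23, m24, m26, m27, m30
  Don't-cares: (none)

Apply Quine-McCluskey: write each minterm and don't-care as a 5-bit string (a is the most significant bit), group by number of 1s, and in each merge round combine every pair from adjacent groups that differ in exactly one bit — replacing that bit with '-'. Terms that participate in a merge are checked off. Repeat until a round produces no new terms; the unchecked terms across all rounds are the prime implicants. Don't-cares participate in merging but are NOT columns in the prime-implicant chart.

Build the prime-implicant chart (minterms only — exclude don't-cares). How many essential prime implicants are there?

3

[col 0] 00001*, 00011*, 00100*, 00101*, 00110*, 00111*, 01011*, 01101*, 01111*, 10000*, 10001*, 10011*, 10100*, 10101*, 10110*, 10111*, 11000*, 11010*, 11011*, 11110*
[col 1] -0001*, -0011*, -0100*, -0101*, -0110*, -0111*, -1011*, 0-011*, 0-101*, 0-111*, 00-01*, 00-11*, 000-1*, 001-0*, 001-1*, 0010-*, 0011-*, 01-11*, 011-1*, 1-000, 1-011*, 1-110, 10-00*, 10-01*, 10-11*, 100-1*, 1000-*, 101-0*, 101-1*, 1010-*, 1011-*, 11-10, 110-0, 1101-
[col 2] --011, -0-01*, -0-11*, -00-1*, -01-0*, -01-1*, -010-*, -011-*, 0--11, 0-1-1, 00--1*, 001--*, 10--1*, 10-0-, 101--*
[col 3] -0--1, -01--
Prime implicants: --011, -0--1, -01--, 0--11, 0-1-1, 1-000, 1-110, 10-0-, 11-10, 110-0, 1101-
PI chart (minterm → PIs covering it):
  1 | -0--1  (sole → essential)
  3 | --011,-0--1,0--11
  4 | -01--  (sole → essential)
  5 | -0--1,-01--,0-1-1
  6 | -01--  (sole → essential)
  7 | -0--1,-01--,0--11,0-1-1
  11 | --011,0--11
  13 | 0-1-1  (sole → essential)
  15 | 0--11,0-1-1
  16 | 1-000,10-0-
  17 | -0--1,10-0-
  19 | --011,-0--1
  20 | -01--,10-0-
  21 | -0--1,-01--,10-0-
  22 | -01--,1-110
  23 | -0--1,-01--
  24 | 1-000,110-0
  26 | 11-10,110-0,1101-
  27 | --011,1101-
  30 | 1-110,11-10
Essential prime implicants: -0--1, -01--, 0-1-1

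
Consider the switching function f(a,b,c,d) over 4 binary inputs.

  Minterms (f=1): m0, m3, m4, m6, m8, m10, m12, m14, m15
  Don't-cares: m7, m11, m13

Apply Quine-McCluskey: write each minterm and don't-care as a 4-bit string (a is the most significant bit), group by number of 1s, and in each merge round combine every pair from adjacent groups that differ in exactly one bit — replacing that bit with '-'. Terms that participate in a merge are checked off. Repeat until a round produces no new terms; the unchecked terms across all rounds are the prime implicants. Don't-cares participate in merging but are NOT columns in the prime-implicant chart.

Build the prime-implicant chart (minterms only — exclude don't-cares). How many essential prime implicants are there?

[col 0] 0000*, 0011*, 0100*, 0110*, 0111*, 1000*, 1010*, 1011*, 1100*, 1101*, 1110*, 1111*
[col 1] -000*, -011*, -100*, -110*, -111*, 0-00*, 0-11*, 01-0*, 011-*, 1-00*, 1-10*, 1-11*, 10-0*, 101-*, 11-0*, 11-1*, 110-*, 111-*
[col 2] --00, --11, -1-0, -11-, 1--0, 1-1-, 11--
Prime implicants: --00, --11, -1-0, -11-, 1--0, 1-1-, 11--
PI chart (minterm → PIs covering it):
  0 | --00  (sole → essential)
  3 | --11  (sole → essential)
  4 | --00,-1-0
  6 | -1-0,-11-
  8 | --00,1--0
  10 | 1--0,1-1-
  12 | --00,-1-0,1--0,11--
  14 | -1-0,-11-,1--0,1-1-,11--
  15 | --11,-11-,1-1-,11--
Essential prime implicants: --00, --11

2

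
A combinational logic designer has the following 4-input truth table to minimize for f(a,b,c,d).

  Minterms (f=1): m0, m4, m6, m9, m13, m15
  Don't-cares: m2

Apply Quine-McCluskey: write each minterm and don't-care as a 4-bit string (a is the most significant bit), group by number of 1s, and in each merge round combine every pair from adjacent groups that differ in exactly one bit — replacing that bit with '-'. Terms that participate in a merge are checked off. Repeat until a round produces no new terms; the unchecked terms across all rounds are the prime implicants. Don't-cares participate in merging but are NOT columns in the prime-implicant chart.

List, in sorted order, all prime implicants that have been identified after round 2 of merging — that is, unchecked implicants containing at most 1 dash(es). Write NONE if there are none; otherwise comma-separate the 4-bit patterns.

1-01, 11-1

size-2^0 implicants → 0000(✓)  0010(✓)  0100(✓)  0110(✓)  1001(✓)  1101(✓)  1111(✓)
size-2^1 implicants → 0-00(✓)  0-10(✓)  00-0(✓)  01-0(✓)  1-01  11-1
size-2^2 implicants → 0--0
Unchecked terms (primes): 0--0, 1-01, 11-1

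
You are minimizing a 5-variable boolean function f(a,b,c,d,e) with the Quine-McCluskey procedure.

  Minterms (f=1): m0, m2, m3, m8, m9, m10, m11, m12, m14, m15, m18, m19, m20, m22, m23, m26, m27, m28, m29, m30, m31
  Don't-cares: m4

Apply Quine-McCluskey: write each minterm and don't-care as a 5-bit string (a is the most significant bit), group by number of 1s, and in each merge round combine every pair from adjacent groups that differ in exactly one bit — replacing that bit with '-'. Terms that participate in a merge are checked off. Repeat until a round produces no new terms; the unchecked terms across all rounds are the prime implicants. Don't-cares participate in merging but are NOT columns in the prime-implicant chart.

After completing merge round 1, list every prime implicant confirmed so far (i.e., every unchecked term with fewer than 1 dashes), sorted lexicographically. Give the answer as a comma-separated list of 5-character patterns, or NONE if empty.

NONE

Round 0: 00000✓ 00010✓ 00011✓ 00100✓ 01000✓ 01001✓ 01010✓ 01011✓ 01100✓ 01110✓ 01111✓ 10010✓ 10011✓ 10100✓ 10110✓ 10111✓ 11010✓ 11011✓ 11100✓ 11101✓ 11110✓ 11111✓
Round 1: -0010✓ -0011✓ -0100✓ -1010✓ -1011✓ -1100✓ -1110✓ -1111✓ 0-000✓ 0-010✓ 0-011✓ 0-100✓ 00-00✓ 000-0✓ 0001-✓ 01-00✓ 01-10✓ 01-11✓ 010-0✓ 010-1✓ 0100-✓ 0101-✓ 011-0✓ 0111-✓ 1-010✓ 1-011✓ 1-100✓ 1-110✓ 1-111✓ 10-10✓ 10-11✓ 1001-✓ 101-0✓ 1011-✓ 11-10✓ 11-11✓ 1101-✓ 111-0✓ 111-1✓ 1110-✓ 1111-✓
Round 2: --010✓ --011✓ --100 -001-✓ -1-10✓ -1-11✓ -101-✓ -11-0 -111-✓ 0--00 0-0-0 0-01-✓ 01--0 01-1-✓ 010-- 1--10✓ 1--11✓ 1-01-✓ 1-1-0 1-11-✓ 10-1-✓ 11-1-✓ 111--
Round 3: --01- -1-1- 1--1-
PIs = {--01-, --100, -1-1-, -11-0, 0--00, 0-0-0, 01--0, 010--, 1--1-, 1-1-0, 111--}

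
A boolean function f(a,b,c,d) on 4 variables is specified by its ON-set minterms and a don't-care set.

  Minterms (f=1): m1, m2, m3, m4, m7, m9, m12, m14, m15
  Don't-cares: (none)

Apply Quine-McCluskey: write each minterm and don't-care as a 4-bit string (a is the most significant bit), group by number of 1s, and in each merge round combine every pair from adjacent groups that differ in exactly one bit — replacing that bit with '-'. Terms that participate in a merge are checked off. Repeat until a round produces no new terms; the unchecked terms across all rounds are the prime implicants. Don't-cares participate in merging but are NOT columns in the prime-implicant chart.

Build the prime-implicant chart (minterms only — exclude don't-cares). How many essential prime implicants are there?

3

Round 0: 0001✓ 0010✓ 0011✓ 0100✓ 0111✓ 1001✓ 1100✓ 1110✓ 1111✓
Round 1: -001 -100 -111 0-11 00-1 001- 11-0 111-
PIs = {-001, -100, -111, 0-11, 00-1, 001-, 11-0, 111-}
Coverage chart:
  m1: -001,00-1
  m2: 001- ←essential
  m3: 0-11,00-1,001-
  m4: -100 ←essential
  m7: -111,0-11
  m9: -001 ←essential
  m12: -100,11-0
  m14: 11-0,111-
  m15: -111,111-
Essential: -001, -100, 001-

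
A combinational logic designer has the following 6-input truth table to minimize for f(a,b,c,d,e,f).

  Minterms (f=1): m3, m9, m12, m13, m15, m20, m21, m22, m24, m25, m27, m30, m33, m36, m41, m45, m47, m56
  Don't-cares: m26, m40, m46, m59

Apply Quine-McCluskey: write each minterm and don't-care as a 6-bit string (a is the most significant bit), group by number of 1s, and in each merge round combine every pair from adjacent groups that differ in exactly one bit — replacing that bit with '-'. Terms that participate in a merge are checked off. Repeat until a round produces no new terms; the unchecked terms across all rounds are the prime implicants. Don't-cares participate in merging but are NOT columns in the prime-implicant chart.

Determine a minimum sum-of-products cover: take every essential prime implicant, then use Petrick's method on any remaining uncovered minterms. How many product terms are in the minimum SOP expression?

10

size-2^0 implicants → 000011  001001(✓)  001100(✓)  001101(✓)  001111(✓)  010100(✓)  010101(✓)  010110(✓)  011000(✓)  011001(✓)  011010(✓)  011011(✓)  011110(✓)  100001(✓)  100100  101000(✓)  101001(✓)  101101(✓)  101110(✓)  101111(✓)  111000(✓)  111011(✓)
size-2^1 implicants → -01001(✓)  -01101(✓)  -01111(✓)  -11000  -11011  0-1001  001-01(✓)  0011-1(✓)  00110-  01-110  0101-0  01010-  011-10  0110-0(✓)  0110-1(✓)  01100-(✓)  01101-(✓)  1-1000  10-001  101-01(✓)  10100-  1011-1(✓)  10111-
size-2^2 implicants → -01-01  -011-1  0110--
Unchecked terms (primes): -01-01, -011-1, -11000, -11011, 0-1001, 000011, 00110-, 01-110, 0101-0, 01010-, 011-10, 0110--, 1-1000, 10-001, 100100, 10100-, 10111-
Minterm coverage:
  m3 ⊆ 000011 [E]
  m9 ⊆ -01-01,0-1001
  m12 ⊆ 00110- [E]
  m13 ⊆ -01-01,-011-1,00110-
  m15 ⊆ -011-1 [E]
  m20 ⊆ 0101-0,01010-
  m21 ⊆ 01010- [E]
  m22 ⊆ 01-110,0101-0
  m24 ⊆ -11000,0110--
  m25 ⊆ 0-1001,0110--
  m27 ⊆ -11011,0110--
  m30 ⊆ 01-110,011-10
  m33 ⊆ 10-001 [E]
  m36 ⊆ 100100 [E]
  m41 ⊆ -01-01,10-001,10100-
  m45 ⊆ -01-01,-011-1
  m47 ⊆ -011-1,10111-
  m56 ⊆ -11000,1-1000
E = {-011-1, 000011, 00110-, 01010-, 10-001, 100100}
Petrick residual → -01-01, -11000, 01-110, 0110--
Cover = b'ce'f + b'cdf + bcd'e'f' + a'b'c'd'ef + a'b'cde' + a'bdef' + a'bc'de' + a'bcd' + ab'd'e'f + ab'c'de'f'  |cover|=10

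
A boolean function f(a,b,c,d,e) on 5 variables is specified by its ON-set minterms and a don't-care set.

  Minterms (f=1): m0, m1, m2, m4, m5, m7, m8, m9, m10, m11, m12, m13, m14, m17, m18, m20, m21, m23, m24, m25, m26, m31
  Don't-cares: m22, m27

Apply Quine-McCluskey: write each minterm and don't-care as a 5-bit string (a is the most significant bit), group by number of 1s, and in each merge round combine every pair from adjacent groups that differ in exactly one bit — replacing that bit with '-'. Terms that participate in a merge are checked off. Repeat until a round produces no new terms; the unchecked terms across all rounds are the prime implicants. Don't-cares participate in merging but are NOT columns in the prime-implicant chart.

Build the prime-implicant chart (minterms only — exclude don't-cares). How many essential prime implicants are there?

4

size-2^0 implicants → 00000(✓)  00001(✓)  00010(✓)  00100(✓)  00101(✓)  00111(✓)  01000(✓)  01001(✓)  01010(✓)  01011(✓)  01100(✓)  01101(✓)  01110(✓)  10001(✓)  10010(✓)  10100(✓)  10101(✓)  10110(✓)  10111(✓)  11000(✓)  11001(✓)  11010(✓)  11011(✓)  11111(✓)
size-2^1 implicants → -0001(✓)  -0010(✓)  -0100(✓)  -0101(✓)  -0111(✓)  -1000(✓)  -1001(✓)  -1010(✓)  -1011(✓)  0-000(✓)  0-001(✓)  0-010(✓)  0-100(✓)  0-101(✓)  00-00(✓)  00-01(✓)  000-0(✓)  0000-(✓)  001-1(✓)  0010-(✓)  01-00(✓)  01-01(✓)  01-10(✓)  010-0(✓)  010-1(✓)  0100-(✓)  0101-(✓)  011-0(✓)  0110-(✓)  1-001(✓)  1-010(✓)  1-111  10-01(✓)  10-10  101-0(✓)  101-1(✓)  1010-(✓)  1011-(✓)  11-11  110-0(✓)  110-1(✓)  1100-(✓)  1101-(✓)
size-2^2 implicants → --001  --010  -0-01  -01-1  -010-  -10-0(✓)  -10-1(✓)  -100-(✓)  -101-(✓)  0--00(✓)  0--01(✓)  0-0-0  0-00-(✓)  0-10-(✓)  00-0-(✓)  01--0  01-0-(✓)  010--(✓)  101--  110--(✓)
size-2^3 implicants → -10--  0--0-
Unchecked terms (primes): --001, --010, -0-01, -01-1, -010-, -10--, 0--0-, 0-0-0, 01--0, 1-111, 10-10, 101--, 11-11
Minterm coverage:
  m0 ⊆ 0--0-,0-0-0
  m1 ⊆ --001,-0-01,0--0-
  m2 ⊆ --010,0-0-0
  m4 ⊆ -010-,0--0-
  m5 ⊆ -0-01,-01-1,-010-,0--0-
  m7 ⊆ -01-1 [E]
  m8 ⊆ -10--,0--0-,0-0-0,01--0
  m9 ⊆ --001,-10--,0--0-
  m10 ⊆ --010,-10--,0-0-0,01--0
  m11 ⊆ -10-- [E]
  m12 ⊆ 0--0-,01--0
  m13 ⊆ 0--0- [E]
  m14 ⊆ 01--0 [E]
  m17 ⊆ --001,-0-01
  m18 ⊆ --010,10-10
  m20 ⊆ -010-,101--
  m21 ⊆ -0-01,-01-1,-010-,101--
  m23 ⊆ -01-1,1-111,101--
  m24 ⊆ -10-- [E]
  m25 ⊆ --001,-10--
  m26 ⊆ --010,-10--
  m31 ⊆ 1-111,11-11
E = {-01-1, -10--, 0--0-, 01--0}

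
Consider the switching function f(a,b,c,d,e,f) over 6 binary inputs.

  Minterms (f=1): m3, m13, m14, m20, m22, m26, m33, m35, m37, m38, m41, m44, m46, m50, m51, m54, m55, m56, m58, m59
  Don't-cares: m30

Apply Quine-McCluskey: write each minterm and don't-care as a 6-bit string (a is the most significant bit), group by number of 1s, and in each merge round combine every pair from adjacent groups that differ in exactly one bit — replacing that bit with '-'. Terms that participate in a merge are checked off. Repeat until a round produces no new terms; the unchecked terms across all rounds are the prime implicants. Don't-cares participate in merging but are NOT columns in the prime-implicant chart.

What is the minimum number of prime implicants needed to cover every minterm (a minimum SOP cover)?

[col 0] 000011*, 001101, 001110*, 010100*, 010110*, 011010*, 011110*, 100001*, 100011*, 100101*, 100110*, 101001*, 101100*, 101110*, 110010*, 110011*, 110110*, 110111*, 111000*, 111010*, 111011*
[col 1] -00011, -01110, -10110, -11010, 0-1110, 01-110, 0101-0, 011-10, 1-0011, 1-0110, 10-001, 10-110, 100-01, 1000-1, 1011-0, 11-010*, 11-011*, 110-10*, 110-11*, 11001-*, 11011-*, 1110-0, 11101-*
[col 2] 11-01-, 110-1-
Prime implicants: -00011, -01110, -10110, -11010, 0-1110, 001101, 01-110, 0101-0, 011-10, 1-0011, 1-0110, 10-001, 10-110, 100-01, 1000-1, 1011-0, 11-01-, 110-1-, 1110-0
PI chart (minterm → PIs covering it):
  3 | -00011  (sole → essential)
  13 | 001101  (sole → essential)
  14 | -01110,0-1110
  20 | 0101-0  (sole → essential)
  22 | -10110,01-110,0101-0
  26 | -11010,011-10
  33 | 10-001,100-01,1000-1
  35 | -00011,1-0011,1000-1
  37 | 100-01  (sole → essential)
  38 | 1-0110,10-110
  41 | 10-001  (sole → essential)
  44 | 1011-0  (sole → essential)
  46 | -01110,10-110,1011-0
  50 | 11-01-,110-1-
  51 | 1-0011,11-01-,110-1-
  54 | -10110,1-0110,110-1-
  55 | 110-1-  (sole → essential)
  56 | 1110-0  (sole → essential)
  58 | -11010,11-01-,1110-0
  59 | 11-01-  (sole → essential)
Essential prime implicants: -00011, 001101, 0101-0, 10-001, 100-01, 1011-0, 11-01-, 110-1-, 1110-0
Petrick residual → -01110, -11010, 1-0110
Minimum SOP uses 12 PIs: b'c'd'ef + b'cdef' + bcd'ef' + a'b'cde'f + a'bc'df' + ac'def' + ab'd'e'f + ab'c'e'f + ab'cdf' + abd'e + abc'e + abcd'f'

12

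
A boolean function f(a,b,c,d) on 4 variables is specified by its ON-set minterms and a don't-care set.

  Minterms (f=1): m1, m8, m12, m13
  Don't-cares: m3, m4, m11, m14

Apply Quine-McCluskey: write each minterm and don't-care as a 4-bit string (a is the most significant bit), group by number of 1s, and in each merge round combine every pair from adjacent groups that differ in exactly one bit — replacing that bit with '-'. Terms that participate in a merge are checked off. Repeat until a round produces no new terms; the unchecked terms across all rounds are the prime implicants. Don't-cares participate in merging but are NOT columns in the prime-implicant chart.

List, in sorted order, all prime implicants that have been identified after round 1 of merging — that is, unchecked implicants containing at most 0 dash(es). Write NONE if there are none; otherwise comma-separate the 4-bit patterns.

[col 0] 0001*, 0011*, 0100*, 1000*, 1011*, 1100*, 1101*, 1110*
[col 1] -011, -100, 00-1, 1-00, 11-0, 110-
Prime implicants: -011, -100, 00-1, 1-00, 11-0, 110-

NONE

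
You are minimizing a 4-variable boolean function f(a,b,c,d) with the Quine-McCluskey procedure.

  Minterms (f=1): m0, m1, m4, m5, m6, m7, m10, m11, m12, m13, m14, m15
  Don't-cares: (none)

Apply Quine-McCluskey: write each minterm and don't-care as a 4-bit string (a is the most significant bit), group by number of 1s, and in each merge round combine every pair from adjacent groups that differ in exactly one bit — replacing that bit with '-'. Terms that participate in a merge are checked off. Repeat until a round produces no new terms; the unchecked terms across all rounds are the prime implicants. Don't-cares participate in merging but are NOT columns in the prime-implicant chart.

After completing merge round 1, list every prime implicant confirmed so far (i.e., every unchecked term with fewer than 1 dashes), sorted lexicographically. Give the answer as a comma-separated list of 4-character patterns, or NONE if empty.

Round 0: 0000✓ 0001✓ 0100✓ 0101✓ 0110✓ 0111✓ 1010✓ 1011✓ 1100✓ 1101✓ 1110✓ 1111✓
Round 1: -100✓ -101✓ -110✓ -111✓ 0-00✓ 0-01✓ 000-✓ 01-0✓ 01-1✓ 010-✓ 011-✓ 1-10✓ 1-11✓ 101-✓ 11-0✓ 11-1✓ 110-✓ 111-✓
Round 2: -1-0✓ -1-1✓ -10-✓ -11-✓ 0-0- 01--✓ 1-1- 11--✓
Round 3: -1--
PIs = {-1--, 0-0-, 1-1-}

NONE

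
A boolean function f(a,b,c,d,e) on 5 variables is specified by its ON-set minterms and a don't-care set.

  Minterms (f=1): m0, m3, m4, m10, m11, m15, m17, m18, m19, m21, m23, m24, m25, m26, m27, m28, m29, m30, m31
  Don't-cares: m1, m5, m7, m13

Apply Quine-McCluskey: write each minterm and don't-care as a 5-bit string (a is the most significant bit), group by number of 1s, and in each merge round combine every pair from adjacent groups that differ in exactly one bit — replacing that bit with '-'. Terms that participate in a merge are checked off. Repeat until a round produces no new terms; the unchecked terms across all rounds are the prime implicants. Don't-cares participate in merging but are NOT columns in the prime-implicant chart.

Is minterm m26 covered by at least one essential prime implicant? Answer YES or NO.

Round 0: 00000✓ 00001✓ 00011✓ 00100✓ 00101✓ 00111✓ 01010✓ 01011✓ 01101✓ 01111✓ 10001✓ 10010✓ 10011✓ 10101✓ 10111✓ 11000✓ 11001✓ 11010✓ 11011✓ 11100✓ 11101✓ 11110✓ 11111✓
Round 1: -0001✓ -0011✓ -0101✓ -0111✓ -1010✓ -1011✓ -1101✓ -1111✓ 0-011✓ 0-101✓ 0-111✓ 00-00✓ 00-01✓ 00-11✓ 000-1✓ 0000-✓ 001-1✓ 0010-✓ 01-11✓ 0101-✓ 011-1✓ 1-001✓ 1-010✓ 1-011✓ 1-101✓ 1-111✓ 10-01✓ 10-11✓ 100-1✓ 1001-✓ 101-1✓ 11-00✓ 11-01✓ 11-10✓ 11-11✓ 110-0✓ 110-1✓ 1100-✓ 1101-✓ 111-0✓ 111-1✓ 1110-✓ 1111-✓
Round 2: --011✓ --101✓ --111✓ -0-01✓ -0-11✓ -00-1✓ -01-1✓ -1-11✓ -101- -11-1✓ 0--11✓ 0-1-1✓ 00--1✓ 00-0- 1--01✓ 1--11✓ 1-0-1✓ 1-01- 1-1-1✓ 10--1✓ 11--0✓ 11--1✓ 11-0-✓ 11-1-✓ 110--✓ 111--✓
Round 3: ---11 --1-1 -0--1 1---1 11---
PIs = {---11, --1-1, -0--1, -101-, 00-0-, 1---1, 1-01-, 11---}
Coverage chart:
  m0: 00-0- ←essential
  m3: ---11,-0--1
  m4: 00-0- ←essential
  m10: -101- ←essential
  m11: ---11,-101-
  m15: ---11,--1-1
  m17: -0--1,1---1
  m18: 1-01- ←essential
  m19: ---11,-0--1,1---1,1-01-
  m21: --1-1,-0--1,1---1
  m23: ---11,--1-1,-0--1,1---1
  m24: 11--- ←essential
  m25: 1---1,11---
  m26: -101-,1-01-,11---
  m27: ---11,-101-,1---1,1-01-,11---
  m28: 11--- ←essential
  m29: --1-1,1---1,11---
  m30: 11--- ←essential
  m31: ---11,--1-1,1---1,11---
Essential: -101-, 00-0-, 1-01-, 11---

YES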